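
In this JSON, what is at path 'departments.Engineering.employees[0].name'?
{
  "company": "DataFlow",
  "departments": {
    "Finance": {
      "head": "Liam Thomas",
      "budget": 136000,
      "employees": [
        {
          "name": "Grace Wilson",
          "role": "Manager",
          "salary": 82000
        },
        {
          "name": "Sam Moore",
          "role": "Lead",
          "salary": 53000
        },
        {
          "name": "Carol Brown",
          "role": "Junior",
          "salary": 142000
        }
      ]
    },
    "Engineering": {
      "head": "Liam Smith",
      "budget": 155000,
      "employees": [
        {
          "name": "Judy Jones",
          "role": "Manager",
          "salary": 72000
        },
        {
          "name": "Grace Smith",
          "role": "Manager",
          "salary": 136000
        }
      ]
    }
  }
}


Path: departments.Engineering.employees[0].name

Navigate:
  -> departments
  -> Engineering
  -> employees[0].name = 'Judy Jones'

Judy Jones


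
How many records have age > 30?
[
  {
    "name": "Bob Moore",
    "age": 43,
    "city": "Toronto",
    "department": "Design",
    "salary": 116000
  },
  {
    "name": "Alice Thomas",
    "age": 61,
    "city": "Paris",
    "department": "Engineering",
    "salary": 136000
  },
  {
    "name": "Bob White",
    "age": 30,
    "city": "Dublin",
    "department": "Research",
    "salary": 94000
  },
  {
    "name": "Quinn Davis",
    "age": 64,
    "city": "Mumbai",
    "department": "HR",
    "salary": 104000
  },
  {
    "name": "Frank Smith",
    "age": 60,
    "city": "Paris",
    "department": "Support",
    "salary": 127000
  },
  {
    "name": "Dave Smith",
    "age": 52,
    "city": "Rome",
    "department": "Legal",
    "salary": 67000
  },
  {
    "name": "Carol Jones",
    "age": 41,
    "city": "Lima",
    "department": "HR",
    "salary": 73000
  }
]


Data: 7 records
Condition: age > 30

Checking each record:
  Bob Moore: 43 MATCH
  Alice Thomas: 61 MATCH
  Bob White: 30
  Quinn Davis: 64 MATCH
  Frank Smith: 60 MATCH
  Dave Smith: 52 MATCH
  Carol Jones: 41 MATCH

Count: 6

6


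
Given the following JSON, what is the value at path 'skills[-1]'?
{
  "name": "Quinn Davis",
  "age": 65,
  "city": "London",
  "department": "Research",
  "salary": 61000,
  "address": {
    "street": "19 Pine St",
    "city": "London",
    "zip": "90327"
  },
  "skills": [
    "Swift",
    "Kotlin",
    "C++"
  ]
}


Query: skills[-1]
Path: skills -> last element
Value: C++

C++


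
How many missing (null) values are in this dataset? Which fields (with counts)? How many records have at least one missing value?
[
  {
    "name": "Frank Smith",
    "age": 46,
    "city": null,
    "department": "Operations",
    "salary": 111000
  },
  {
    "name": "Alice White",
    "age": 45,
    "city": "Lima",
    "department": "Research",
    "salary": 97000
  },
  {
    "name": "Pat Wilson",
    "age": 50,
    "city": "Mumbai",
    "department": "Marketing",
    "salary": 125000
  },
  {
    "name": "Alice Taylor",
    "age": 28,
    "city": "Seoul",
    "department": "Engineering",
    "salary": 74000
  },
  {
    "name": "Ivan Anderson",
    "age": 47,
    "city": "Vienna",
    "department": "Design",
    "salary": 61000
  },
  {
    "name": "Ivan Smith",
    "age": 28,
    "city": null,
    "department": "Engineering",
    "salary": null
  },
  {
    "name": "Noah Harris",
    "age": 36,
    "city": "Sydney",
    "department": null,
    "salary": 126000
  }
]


Checking for missing (null) values in 7 records:

  Frank Smith: city
  Alice White: complete
  Pat Wilson: complete
  Alice Taylor: complete
  Ivan Anderson: complete
  Ivan Smith: city, salary
  Noah Harris: department

Per field:
  name: 0 missing
  age: 0 missing
  city: 2 missing
  department: 1 missing
  salary: 1 missing

Total missing values: 4
Records with any missing: 3

4 missing values (city: 2, department: 1, salary: 1); 3 incomplete records


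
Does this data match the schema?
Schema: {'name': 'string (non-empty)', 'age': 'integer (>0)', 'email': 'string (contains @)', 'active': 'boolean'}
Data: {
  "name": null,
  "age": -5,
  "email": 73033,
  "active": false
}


Validating each field against schema:
  name: FAIL (null is not a string)
  age: FAIL (-5 is not > 0)
  email: FAIL (73033 is not a string)
  active: OK (boolean)

Result: INVALID (3 errors: name, age, email)

INVALID (3 errors: name, age, email)


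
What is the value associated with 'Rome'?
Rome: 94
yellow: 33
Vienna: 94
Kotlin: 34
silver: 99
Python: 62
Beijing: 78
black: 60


Looking up key 'Rome'
Value: 94

94


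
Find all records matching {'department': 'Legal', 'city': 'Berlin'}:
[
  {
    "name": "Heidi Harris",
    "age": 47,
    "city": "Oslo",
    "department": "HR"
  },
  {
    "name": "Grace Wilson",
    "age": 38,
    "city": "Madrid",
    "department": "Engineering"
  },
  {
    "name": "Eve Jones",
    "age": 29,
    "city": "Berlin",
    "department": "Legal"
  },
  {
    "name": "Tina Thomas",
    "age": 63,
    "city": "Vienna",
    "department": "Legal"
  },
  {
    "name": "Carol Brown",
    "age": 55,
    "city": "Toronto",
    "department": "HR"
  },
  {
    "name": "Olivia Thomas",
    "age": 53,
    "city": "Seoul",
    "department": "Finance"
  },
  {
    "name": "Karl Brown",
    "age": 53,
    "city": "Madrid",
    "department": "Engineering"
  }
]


Search criteria: {'department': 'Legal', 'city': 'Berlin'}

Checking 7 records:
  Heidi Harris: {department: HR, city: Oslo}
  Grace Wilson: {department: Engineering, city: Madrid}
  Eve Jones: {department: Legal, city: Berlin} <-- MATCH
  Tina Thomas: {department: Legal, city: Vienna}
  Carol Brown: {department: HR, city: Toronto}
  Olivia Thomas: {department: Finance, city: Seoul}
  Karl Brown: {department: Engineering, city: Madrid}

Matches: ["Eve Jones"]

["Eve Jones"]


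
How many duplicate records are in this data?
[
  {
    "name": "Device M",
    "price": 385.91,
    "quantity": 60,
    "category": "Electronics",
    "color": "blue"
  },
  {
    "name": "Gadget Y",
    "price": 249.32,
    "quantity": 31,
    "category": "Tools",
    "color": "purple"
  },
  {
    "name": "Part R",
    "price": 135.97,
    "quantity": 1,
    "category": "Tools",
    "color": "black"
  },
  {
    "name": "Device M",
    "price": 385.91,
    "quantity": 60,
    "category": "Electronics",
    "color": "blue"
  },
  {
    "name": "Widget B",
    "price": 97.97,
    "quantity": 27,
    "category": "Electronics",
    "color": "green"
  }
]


Checking 5 records for duplicates:

  Row 1: Device M ($385.91, qty 60)
  Row 2: Gadget Y ($249.32, qty 31)
  Row 3: Part R ($135.97, qty 1)
  Row 4: Device M ($385.91, qty 60) <-- DUPLICATE
  Row 5: Widget B ($97.97, qty 27)

Duplicates found: 1
Unique records: 4

1 duplicates, 4 unique


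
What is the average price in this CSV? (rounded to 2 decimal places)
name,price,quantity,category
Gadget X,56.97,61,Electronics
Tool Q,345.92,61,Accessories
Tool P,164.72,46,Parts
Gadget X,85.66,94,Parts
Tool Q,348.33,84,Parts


Computing average price:
Values: [56.97, 345.92, 164.72, 85.66, 348.33]
Sum = 1001.60
Count = 5
Average = 1001.60/5 = 200.32

200.32


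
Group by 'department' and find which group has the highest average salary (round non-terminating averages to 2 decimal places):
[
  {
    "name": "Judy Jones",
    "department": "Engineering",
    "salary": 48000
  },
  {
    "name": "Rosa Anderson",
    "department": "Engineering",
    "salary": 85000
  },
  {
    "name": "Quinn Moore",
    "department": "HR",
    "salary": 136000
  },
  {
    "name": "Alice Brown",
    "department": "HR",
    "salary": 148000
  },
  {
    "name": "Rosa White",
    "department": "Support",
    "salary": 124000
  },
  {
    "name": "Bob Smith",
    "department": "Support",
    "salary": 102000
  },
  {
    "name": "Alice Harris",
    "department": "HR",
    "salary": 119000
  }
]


Group by: department

Groups:
  Engineering: 2 people, avg salary = 133000/2 = $66500
  HR: 3 people, avg salary = 403000/3 ≈ $134333.33
  Support: 2 people, avg salary = 226000/2 = $113000

Highest average salary: HR (≈$134333.33)

HR (≈$134333.33)


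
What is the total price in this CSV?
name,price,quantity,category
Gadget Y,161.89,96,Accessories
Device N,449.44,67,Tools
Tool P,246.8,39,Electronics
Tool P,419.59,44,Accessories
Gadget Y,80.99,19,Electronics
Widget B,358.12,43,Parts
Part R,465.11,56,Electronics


Computing total price:
Values: [161.89, 449.44, 246.8, 419.59, 80.99, 358.12, 465.11]
Sum = 2181.94

2181.94


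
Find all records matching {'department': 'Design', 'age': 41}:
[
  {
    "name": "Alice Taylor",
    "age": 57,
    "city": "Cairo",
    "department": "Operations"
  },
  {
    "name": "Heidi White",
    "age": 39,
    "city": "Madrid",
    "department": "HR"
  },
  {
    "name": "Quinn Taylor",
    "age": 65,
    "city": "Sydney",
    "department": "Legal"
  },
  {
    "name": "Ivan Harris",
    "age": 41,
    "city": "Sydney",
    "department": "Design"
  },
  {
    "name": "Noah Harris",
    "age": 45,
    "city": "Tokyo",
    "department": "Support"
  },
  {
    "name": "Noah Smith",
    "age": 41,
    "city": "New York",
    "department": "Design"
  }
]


Search criteria: {'department': 'Design', 'age': 41}

Checking 6 records:
  Alice Taylor: {department: Operations, age: 57}
  Heidi White: {department: HR, age: 39}
  Quinn Taylor: {department: Legal, age: 65}
  Ivan Harris: {department: Design, age: 41} <-- MATCH
  Noah Harris: {department: Support, age: 45}
  Noah Smith: {department: Design, age: 41} <-- MATCH

Matches: ["Ivan Harris", "Noah Smith"]

["Ivan Harris", "Noah Smith"]


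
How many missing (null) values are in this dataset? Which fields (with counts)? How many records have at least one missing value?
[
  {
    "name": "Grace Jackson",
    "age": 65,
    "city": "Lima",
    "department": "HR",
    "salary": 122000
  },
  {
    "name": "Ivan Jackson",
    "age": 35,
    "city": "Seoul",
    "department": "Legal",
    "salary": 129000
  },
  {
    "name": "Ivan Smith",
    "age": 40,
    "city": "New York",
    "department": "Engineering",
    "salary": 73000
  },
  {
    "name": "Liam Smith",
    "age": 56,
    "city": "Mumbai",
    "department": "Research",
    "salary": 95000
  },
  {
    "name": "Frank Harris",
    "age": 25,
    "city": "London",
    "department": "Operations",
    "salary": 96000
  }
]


Checking for missing (null) values in 5 records:

  Grace Jackson: complete
  Ivan Jackson: complete
  Ivan Smith: complete
  Liam Smith: complete
  Frank Harris: complete

Per field:
  name: 0 missing
  age: 0 missing
  city: 0 missing
  department: 0 missing
  salary: 0 missing

Total missing values: 0
Records with any missing: 0

0 missing values (none); 0 incomplete records


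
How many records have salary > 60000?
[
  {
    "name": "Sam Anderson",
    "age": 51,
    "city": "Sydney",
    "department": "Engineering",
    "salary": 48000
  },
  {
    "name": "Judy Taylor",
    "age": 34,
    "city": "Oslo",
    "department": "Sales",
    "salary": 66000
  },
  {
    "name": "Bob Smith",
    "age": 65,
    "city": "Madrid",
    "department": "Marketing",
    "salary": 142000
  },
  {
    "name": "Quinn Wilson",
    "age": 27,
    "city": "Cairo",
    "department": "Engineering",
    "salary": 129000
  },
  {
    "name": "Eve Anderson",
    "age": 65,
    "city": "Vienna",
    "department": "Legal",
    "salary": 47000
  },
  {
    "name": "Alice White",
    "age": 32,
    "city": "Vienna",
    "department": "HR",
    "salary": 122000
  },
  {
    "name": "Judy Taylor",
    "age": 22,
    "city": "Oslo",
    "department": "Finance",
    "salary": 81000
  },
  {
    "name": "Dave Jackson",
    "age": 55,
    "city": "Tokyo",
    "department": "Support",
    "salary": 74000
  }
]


Data: 8 records
Condition: salary > 60000

Checking each record:
  Sam Anderson: 48000
  Judy Taylor: 66000 MATCH
  Bob Smith: 142000 MATCH
  Quinn Wilson: 129000 MATCH
  Eve Anderson: 47000
  Alice White: 122000 MATCH
  Judy Taylor: 81000 MATCH
  Dave Jackson: 74000 MATCH

Count: 6

6


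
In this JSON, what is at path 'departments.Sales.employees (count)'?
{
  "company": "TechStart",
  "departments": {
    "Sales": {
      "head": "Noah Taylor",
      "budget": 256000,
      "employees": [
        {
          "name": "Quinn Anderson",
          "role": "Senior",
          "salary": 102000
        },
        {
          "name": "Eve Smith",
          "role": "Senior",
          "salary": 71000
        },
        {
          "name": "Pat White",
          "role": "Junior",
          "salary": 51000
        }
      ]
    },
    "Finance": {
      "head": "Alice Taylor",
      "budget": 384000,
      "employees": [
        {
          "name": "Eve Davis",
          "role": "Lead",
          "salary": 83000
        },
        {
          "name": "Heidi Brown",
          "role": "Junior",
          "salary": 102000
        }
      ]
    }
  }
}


Path: departments.Sales.employees (count)

Navigate:
  -> departments
  -> Sales
  -> employees (array, length 3)

3


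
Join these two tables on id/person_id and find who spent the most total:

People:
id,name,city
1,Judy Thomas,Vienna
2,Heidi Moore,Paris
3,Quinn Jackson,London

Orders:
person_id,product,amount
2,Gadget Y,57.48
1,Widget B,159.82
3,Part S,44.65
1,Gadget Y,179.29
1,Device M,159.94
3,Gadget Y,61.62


Join on: people.id = orders.person_id

Joined rows:
  Heidi Moore (Paris) bought Gadget Y for $57.48
  Judy Thomas (Vienna) bought Widget B for $159.82
  Quinn Jackson (London) bought Part S for $44.65
  Judy Thomas (Vienna) bought Gadget Y for $179.29
  Judy Thomas (Vienna) bought Device M for $159.94
  Quinn Jackson (London) bought Gadget Y for $61.62

Total per person:
  Judy Thomas: $499.05
  Quinn Jackson: $106.27
  Heidi Moore: $57.48

Top spender: Judy Thomas ($499.05)

Judy Thomas ($499.05)


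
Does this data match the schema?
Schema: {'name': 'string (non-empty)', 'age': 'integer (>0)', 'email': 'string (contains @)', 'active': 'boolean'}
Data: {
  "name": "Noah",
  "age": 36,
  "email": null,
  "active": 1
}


Validating each field against schema:
  name: OK (non-empty string)
  age: OK (positive integer)
  email: FAIL (null is not a string)
  active: FAIL (1 is not a boolean)

Result: INVALID (2 errors: email, active)

INVALID (2 errors: email, active)


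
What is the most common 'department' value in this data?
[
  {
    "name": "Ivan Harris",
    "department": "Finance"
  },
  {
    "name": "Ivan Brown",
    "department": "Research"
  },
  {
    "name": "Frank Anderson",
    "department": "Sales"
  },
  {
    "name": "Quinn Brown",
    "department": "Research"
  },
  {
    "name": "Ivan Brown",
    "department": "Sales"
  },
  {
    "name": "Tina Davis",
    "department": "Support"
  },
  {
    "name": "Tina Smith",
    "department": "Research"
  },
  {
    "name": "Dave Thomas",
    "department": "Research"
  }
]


Counting 'department' values across 8 records:

  Research: 4 ####
  Sales: 2 ##
  Finance: 1 #
  Support: 1 #

Most common: Research (4 times)

Research (4 times)


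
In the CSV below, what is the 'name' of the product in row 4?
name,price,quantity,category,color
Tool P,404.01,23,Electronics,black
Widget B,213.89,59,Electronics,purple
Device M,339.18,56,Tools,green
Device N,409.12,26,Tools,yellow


Query: Row 4 ('Device N'), column 'name'
Value: Device N

Device N


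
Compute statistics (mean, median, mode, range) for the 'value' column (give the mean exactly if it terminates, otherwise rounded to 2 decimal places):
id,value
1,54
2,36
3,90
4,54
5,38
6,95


Data: [54, 36, 90, 54, 38, 95]
Count: 6
Sum: 367
Mean: 367/6 ≈ 61.17 (rounded to 2 decimal places)
Sorted: [36, 38, 54, 54, 90, 95]
Median: 54.0
Mode: 54 (2 times)
Range: 95 - 36 = 59
Min: 36, Max: 95

mean≈61.17, median=54.0, mode=54, range=59


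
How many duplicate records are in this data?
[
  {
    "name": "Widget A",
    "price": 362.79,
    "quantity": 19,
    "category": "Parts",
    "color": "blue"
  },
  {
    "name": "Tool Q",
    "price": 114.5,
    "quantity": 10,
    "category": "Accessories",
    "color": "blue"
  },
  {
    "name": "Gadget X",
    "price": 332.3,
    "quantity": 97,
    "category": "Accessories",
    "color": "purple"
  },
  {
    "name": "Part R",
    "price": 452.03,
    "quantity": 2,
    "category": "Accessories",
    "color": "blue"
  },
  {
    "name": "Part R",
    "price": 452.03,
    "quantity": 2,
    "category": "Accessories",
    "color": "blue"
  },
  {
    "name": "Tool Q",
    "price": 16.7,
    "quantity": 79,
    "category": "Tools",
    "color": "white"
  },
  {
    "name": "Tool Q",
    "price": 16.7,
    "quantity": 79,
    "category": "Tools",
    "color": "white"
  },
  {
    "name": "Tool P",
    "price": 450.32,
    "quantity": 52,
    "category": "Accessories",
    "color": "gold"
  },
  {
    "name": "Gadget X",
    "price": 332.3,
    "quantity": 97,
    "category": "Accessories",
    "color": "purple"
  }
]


Checking 9 records for duplicates:

  Row 1: Widget A ($362.79, qty 19)
  Row 2: Tool Q ($114.5, qty 10)
  Row 3: Gadget X ($332.3, qty 97)
  Row 4: Part R ($452.03, qty 2)
  Row 5: Part R ($452.03, qty 2) <-- DUPLICATE
  Row 6: Tool Q ($16.7, qty 79)
  Row 7: Tool Q ($16.7, qty 79) <-- DUPLICATE
  Row 8: Tool P ($450.32, qty 52)
  Row 9: Gadget X ($332.3, qty 97) <-- DUPLICATE

Duplicates found: 3
Unique records: 6

3 duplicates, 6 unique


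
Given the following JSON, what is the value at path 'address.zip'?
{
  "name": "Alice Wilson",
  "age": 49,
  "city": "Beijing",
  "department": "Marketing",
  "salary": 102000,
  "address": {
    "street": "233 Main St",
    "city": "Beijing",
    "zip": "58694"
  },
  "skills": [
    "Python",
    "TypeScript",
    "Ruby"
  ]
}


Query: address.zip
Path: address -> zip
Value: 58694

58694


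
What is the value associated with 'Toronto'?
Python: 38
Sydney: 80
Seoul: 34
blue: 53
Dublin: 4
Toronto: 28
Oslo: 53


Looking up key 'Toronto'
Value: 28

28


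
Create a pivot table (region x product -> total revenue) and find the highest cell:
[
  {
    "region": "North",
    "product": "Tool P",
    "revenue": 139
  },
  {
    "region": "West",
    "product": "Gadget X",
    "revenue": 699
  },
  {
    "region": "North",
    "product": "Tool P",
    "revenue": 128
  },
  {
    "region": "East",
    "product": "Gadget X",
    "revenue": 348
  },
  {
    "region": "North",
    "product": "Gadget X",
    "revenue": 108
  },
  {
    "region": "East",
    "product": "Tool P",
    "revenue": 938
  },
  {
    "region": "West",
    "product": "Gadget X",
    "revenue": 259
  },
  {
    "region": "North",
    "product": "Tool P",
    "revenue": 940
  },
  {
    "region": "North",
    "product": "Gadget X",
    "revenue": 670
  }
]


Pivot: region (rows) x product (columns) -> total revenue

     Gadget X      Tool P      
East           348           938  
North          778          1207  
West           958             0  

Highest: North / Tool P = $1207

North / Tool P = $1207


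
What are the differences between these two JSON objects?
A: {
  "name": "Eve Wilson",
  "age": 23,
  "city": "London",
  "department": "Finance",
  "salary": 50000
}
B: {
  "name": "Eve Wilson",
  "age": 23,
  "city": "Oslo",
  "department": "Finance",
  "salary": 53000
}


Comparing each field (in key order):
  name: same
  age: same
  city: DIFFERENT
  department: same
  salary: DIFFERENT
Differences:
  city: London -> Oslo
  salary: 50000 -> 53000

2 field(s) changed

2 changes: city, salary


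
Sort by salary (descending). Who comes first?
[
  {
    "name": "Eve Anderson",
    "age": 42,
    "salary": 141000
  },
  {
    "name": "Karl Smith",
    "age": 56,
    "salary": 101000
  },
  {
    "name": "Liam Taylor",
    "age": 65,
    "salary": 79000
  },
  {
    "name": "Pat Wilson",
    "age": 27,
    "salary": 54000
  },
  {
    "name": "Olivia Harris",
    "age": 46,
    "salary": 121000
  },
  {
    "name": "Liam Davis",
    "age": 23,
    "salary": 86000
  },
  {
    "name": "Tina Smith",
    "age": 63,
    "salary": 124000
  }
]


Sort by: salary (descending)

Sorted order:
  1. Eve Anderson (salary = 141000)
  2. Tina Smith (salary = 124000)
  3. Olivia Harris (salary = 121000)
  4. Karl Smith (salary = 101000)
  5. Liam Davis (salary = 86000)
  6. Liam Taylor (salary = 79000)
  7. Pat Wilson (salary = 54000)

First: Eve Anderson

Eve Anderson


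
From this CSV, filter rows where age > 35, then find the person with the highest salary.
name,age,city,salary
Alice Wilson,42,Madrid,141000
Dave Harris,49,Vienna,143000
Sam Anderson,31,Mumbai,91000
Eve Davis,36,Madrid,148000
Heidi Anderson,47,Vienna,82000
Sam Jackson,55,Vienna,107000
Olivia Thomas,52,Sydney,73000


Filter: age > 35
Sort by: salary (descending)

Filtered records (6):
  Eve Davis, age 36, salary $148000
  Dave Harris, age 49, salary $143000
  Alice Wilson, age 42, salary $141000
  Sam Jackson, age 55, salary $107000
  Heidi Anderson, age 47, salary $82000
  Olivia Thomas, age 52, salary $73000

Highest salary: Eve Davis ($148000)

Eve Davis


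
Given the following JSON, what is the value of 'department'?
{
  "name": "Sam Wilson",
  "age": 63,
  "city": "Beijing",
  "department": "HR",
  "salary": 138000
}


Looking up field 'department'
Value: HR

HR


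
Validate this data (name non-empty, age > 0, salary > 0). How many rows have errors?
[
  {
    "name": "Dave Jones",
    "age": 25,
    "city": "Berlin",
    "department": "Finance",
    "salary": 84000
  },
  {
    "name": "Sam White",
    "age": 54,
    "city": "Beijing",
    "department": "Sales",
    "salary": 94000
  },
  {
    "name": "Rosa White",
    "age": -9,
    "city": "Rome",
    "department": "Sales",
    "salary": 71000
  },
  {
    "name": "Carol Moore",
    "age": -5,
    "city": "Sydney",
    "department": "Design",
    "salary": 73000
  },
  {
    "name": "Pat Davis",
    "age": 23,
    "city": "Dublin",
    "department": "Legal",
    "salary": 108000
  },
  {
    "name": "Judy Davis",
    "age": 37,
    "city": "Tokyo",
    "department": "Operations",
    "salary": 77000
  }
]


Validating 6 records:
Rules: name non-empty, age > 0, salary > 0

  Row 1 (Dave Jones): OK
  Row 2 (Sam White): OK
  Row 3 (Rosa White): negative age: -9
  Row 4 (Carol Moore): negative age: -5
  Row 5 (Pat Davis): OK
  Row 6 (Judy Davis): OK

Total errors: 2

2 errors


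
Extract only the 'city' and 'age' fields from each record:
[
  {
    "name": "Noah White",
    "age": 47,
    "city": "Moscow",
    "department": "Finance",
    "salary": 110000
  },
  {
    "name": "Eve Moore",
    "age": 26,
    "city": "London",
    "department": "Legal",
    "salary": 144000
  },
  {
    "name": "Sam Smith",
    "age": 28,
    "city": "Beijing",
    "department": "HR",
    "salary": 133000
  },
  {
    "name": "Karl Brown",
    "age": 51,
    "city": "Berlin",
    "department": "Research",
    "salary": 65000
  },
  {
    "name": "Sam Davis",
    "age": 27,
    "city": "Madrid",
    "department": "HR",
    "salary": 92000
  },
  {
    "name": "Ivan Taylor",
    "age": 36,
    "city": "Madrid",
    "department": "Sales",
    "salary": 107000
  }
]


Original: 6 records with fields: name, age, city, department, salary
Keep: ['city', 'age']
Drop: ['name', 'department', 'salary']
Result: 6 records, 2 fields each

[
  {
    "city": "Moscow",
    "age": 47
  },
  {
    "city": "London",
    "age": 26
  },
  {
    "city": "Beijing",
    "age": 28
  },
  {
    "city": "Berlin",
    "age": 51
  },
  {
    "city": "Madrid",
    "age": 27
  },
  {
    "city": "Madrid",
    "age": 36
  }
]


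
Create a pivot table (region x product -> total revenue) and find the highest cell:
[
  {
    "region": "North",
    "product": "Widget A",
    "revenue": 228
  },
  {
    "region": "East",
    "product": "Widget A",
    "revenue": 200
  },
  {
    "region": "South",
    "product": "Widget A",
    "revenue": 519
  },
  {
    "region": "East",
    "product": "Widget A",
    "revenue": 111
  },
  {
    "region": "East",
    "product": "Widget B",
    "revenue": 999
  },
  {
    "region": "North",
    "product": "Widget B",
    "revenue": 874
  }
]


Pivot: region (rows) x product (columns) -> total revenue

     Widget A      Widget B    
East           311           999  
North          228           874  
South          519             0  

Highest: East / Widget B = $999

East / Widget B = $999


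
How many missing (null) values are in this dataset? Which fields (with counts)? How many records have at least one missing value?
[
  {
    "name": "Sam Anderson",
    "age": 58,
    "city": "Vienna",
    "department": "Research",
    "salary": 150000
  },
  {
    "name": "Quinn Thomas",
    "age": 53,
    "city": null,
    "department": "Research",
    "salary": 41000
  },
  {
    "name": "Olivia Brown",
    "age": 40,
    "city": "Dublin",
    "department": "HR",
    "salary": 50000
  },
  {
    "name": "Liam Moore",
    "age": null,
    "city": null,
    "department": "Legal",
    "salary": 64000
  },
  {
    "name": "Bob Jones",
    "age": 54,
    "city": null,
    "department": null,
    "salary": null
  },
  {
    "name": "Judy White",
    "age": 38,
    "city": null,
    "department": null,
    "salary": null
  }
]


Checking for missing (null) values in 6 records:

  Sam Anderson: complete
  Quinn Thomas: city
  Olivia Brown: complete
  Liam Moore: age, city
  Bob Jones: city, department, salary
  Judy White: city, department, salary

Per field:
  name: 0 missing
  age: 1 missing
  city: 4 missing
  department: 2 missing
  salary: 2 missing

Total missing values: 9
Records with any missing: 4

9 missing values (age: 1, city: 4, department: 2, salary: 2); 4 incomplete records


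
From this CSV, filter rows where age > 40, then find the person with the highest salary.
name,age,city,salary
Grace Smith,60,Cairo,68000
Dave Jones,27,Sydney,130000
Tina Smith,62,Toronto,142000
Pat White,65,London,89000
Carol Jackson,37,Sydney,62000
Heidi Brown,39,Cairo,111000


Filter: age > 40
Sort by: salary (descending)

Filtered records (3):
  Tina Smith, age 62, salary $142000
  Pat White, age 65, salary $89000
  Grace Smith, age 60, salary $68000

Highest salary: Tina Smith ($142000)

Tina Smith


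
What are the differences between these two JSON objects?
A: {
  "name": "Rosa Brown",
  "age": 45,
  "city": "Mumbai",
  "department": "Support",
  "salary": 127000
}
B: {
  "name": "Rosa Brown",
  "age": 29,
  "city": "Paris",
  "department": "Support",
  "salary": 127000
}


Comparing each field (in key order):
  name: same
  age: DIFFERENT
  city: DIFFERENT
  department: same
  salary: same
Differences:
  age: 45 -> 29
  city: Mumbai -> Paris

2 field(s) changed

2 changes: age, city


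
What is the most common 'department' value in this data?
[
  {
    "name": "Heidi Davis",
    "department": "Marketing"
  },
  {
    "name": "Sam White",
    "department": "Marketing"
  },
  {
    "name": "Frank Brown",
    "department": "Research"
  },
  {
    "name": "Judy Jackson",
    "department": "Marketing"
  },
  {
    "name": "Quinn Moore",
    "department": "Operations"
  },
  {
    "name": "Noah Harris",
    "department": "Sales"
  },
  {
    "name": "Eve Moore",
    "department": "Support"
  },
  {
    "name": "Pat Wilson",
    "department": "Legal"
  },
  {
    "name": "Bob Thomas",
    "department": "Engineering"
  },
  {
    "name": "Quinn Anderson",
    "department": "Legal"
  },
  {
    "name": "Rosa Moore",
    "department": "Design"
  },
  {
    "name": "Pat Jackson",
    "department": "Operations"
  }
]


Counting 'department' values across 12 records:

  Marketing: 3 ###
  Operations: 2 ##
  Legal: 2 ##
  Research: 1 #
  Sales: 1 #
  Support: 1 #
  Engineering: 1 #
  Design: 1 #

Most common: Marketing (3 times)

Marketing (3 times)


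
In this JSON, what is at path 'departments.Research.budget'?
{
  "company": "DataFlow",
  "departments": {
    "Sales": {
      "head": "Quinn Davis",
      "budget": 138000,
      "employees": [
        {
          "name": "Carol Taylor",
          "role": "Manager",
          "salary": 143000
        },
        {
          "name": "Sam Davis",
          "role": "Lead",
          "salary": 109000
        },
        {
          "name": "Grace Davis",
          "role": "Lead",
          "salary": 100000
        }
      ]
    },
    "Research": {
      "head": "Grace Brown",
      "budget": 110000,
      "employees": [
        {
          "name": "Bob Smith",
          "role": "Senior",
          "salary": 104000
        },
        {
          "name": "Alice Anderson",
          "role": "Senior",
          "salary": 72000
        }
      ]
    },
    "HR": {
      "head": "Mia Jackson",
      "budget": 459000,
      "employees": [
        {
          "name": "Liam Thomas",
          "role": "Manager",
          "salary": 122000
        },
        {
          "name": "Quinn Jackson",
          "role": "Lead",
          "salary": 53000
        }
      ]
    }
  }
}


Path: departments.Research.budget

Navigate:
  -> departments
  -> Research
  -> budget = 110000

110000


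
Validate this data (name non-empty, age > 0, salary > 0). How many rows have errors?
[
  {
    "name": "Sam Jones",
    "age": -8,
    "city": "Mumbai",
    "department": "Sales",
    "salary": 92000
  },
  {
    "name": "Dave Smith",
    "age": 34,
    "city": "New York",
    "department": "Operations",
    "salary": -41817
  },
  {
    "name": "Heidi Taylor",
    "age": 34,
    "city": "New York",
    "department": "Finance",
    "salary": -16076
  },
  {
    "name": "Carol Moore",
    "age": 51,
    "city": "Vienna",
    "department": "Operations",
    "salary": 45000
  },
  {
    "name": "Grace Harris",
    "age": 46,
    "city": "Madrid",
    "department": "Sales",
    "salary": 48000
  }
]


Validating 5 records:
Rules: name non-empty, age > 0, salary > 0

  Row 1 (Sam Jones): negative age: -8
  Row 2 (Dave Smith): negative salary: -41817
  Row 3 (Heidi Taylor): negative salary: -16076
  Row 4 (Carol Moore): OK
  Row 5 (Grace Harris): OK

Total errors: 3

3 errors


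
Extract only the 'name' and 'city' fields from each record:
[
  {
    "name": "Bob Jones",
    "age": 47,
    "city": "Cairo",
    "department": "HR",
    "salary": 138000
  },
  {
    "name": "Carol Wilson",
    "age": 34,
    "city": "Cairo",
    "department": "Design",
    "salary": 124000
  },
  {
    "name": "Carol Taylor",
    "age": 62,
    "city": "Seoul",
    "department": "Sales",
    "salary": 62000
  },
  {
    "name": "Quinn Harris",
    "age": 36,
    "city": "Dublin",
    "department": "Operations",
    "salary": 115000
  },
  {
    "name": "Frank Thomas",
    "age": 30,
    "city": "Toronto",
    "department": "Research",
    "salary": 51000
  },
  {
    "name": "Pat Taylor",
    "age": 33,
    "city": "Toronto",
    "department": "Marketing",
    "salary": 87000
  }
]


Original: 6 records with fields: name, age, city, department, salary
Keep: ['name', 'city']
Drop: ['age', 'department', 'salary']
Result: 6 records, 2 fields each

[
  {
    "name": "Bob Jones",
    "city": "Cairo"
  },
  {
    "name": "Carol Wilson",
    "city": "Cairo"
  },
  {
    "name": "Carol Taylor",
    "city": "Seoul"
  },
  {
    "name": "Quinn Harris",
    "city": "Dublin"
  },
  {
    "name": "Frank Thomas",
    "city": "Toronto"
  },
  {
    "name": "Pat Taylor",
    "city": "Toronto"
  }
]


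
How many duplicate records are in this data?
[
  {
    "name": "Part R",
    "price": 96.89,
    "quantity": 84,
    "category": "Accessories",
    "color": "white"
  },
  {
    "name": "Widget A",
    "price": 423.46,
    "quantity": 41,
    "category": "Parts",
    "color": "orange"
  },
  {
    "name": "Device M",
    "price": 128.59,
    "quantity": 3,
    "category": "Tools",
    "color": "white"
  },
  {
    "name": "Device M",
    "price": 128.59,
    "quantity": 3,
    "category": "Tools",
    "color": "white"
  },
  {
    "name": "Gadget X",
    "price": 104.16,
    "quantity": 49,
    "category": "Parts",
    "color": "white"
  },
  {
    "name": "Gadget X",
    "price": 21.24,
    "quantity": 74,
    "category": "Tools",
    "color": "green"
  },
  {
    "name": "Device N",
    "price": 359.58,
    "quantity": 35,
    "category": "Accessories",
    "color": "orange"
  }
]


Checking 7 records for duplicates:

  Row 1: Part R ($96.89, qty 84)
  Row 2: Widget A ($423.46, qty 41)
  Row 3: Device M ($128.59, qty 3)
  Row 4: Device M ($128.59, qty 3) <-- DUPLICATE
  Row 5: Gadget X ($104.16, qty 49)
  Row 6: Gadget X ($21.24, qty 74)
  Row 7: Device N ($359.58, qty 35)

Duplicates found: 1
Unique records: 6

1 duplicates, 6 unique


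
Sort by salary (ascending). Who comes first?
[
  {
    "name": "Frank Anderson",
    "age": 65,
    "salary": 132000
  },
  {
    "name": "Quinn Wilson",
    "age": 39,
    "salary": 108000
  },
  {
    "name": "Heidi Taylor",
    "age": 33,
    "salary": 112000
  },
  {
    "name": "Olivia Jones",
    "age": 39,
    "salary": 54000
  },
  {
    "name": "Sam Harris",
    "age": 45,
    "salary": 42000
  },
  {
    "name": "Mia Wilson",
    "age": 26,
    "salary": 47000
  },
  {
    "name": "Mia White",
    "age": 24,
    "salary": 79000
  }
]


Sort by: salary (ascending)

Sorted order:
  1. Sam Harris (salary = 42000)
  2. Mia Wilson (salary = 47000)
  3. Olivia Jones (salary = 54000)
  4. Mia White (salary = 79000)
  5. Quinn Wilson (salary = 108000)
  6. Heidi Taylor (salary = 112000)
  7. Frank Anderson (salary = 132000)

First: Sam Harris

Sam Harris


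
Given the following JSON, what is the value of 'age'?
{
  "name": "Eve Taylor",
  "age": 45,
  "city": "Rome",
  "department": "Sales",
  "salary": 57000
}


Looking up field 'age'
Value: 45

45


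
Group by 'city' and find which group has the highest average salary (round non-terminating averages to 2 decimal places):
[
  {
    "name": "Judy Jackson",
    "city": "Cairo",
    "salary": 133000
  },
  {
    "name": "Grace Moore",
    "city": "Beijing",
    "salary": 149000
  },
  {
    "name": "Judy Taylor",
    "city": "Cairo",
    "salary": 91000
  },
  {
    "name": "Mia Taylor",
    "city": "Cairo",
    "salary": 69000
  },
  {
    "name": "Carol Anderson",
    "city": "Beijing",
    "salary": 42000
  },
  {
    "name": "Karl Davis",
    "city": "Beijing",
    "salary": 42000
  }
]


Group by: city

Groups:
  Beijing: 3 people, avg salary = 233000/3 ≈ $77666.67
  Cairo: 3 people, avg salary = 293000/3 ≈ $97666.67

Highest average salary: Cairo (≈$97666.67)

Cairo (≈$97666.67)


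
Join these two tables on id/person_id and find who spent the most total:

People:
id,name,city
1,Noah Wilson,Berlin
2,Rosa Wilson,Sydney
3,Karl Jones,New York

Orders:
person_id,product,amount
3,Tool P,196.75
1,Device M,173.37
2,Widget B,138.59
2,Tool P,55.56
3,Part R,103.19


Join on: people.id = orders.person_id

Joined rows:
  Karl Jones (New York) bought Tool P for $196.75
  Noah Wilson (Berlin) bought Device M for $173.37
  Rosa Wilson (Sydney) bought Widget B for $138.59
  Rosa Wilson (Sydney) bought Tool P for $55.56
  Karl Jones (New York) bought Part R for $103.19

Total per person:
  Karl Jones: $299.94
  Rosa Wilson: $194.15
  Noah Wilson: $173.37

Top spender: Karl Jones ($299.94)

Karl Jones ($299.94)


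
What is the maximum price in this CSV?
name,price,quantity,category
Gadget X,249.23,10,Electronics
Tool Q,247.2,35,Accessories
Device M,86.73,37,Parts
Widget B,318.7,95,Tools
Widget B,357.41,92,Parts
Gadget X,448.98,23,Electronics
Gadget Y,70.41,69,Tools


Computing maximum price:
Values: [249.23, 247.2, 86.73, 318.7, 357.41, 448.98, 70.41]
Max = 448.98

448.98


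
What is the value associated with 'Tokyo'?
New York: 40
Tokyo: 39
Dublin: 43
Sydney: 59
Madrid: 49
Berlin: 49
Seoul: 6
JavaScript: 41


Looking up key 'Tokyo'
Value: 39

39


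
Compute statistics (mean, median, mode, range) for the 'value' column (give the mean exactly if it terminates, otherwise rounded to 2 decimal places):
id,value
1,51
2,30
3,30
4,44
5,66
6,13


Data: [51, 30, 30, 44, 66, 13]
Count: 6
Sum: 234
Mean: 234/6 = 39
Sorted: [13, 30, 30, 44, 51, 66]
Median: 37.0
Mode: 30 (2 times)
Range: 66 - 13 = 53
Min: 13, Max: 66

mean=39, median=37.0, mode=30, range=53


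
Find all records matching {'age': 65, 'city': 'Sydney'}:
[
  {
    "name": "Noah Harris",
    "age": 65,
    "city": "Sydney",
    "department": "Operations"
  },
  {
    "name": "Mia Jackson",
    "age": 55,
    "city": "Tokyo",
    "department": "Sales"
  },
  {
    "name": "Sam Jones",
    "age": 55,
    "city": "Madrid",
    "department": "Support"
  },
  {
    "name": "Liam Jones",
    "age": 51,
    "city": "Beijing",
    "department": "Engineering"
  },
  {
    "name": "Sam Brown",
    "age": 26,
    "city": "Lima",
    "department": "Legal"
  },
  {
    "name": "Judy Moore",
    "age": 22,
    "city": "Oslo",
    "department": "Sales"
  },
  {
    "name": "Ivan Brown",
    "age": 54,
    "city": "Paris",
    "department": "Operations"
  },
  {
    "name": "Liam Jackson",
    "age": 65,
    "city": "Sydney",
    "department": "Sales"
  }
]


Search criteria: {'age': 65, 'city': 'Sydney'}

Checking 8 records:
  Noah Harris: {age: 65, city: Sydney} <-- MATCH
  Mia Jackson: {age: 55, city: Tokyo}
  Sam Jones: {age: 55, city: Madrid}
  Liam Jones: {age: 51, city: Beijing}
  Sam Brown: {age: 26, city: Lima}
  Judy Moore: {age: 22, city: Oslo}
  Ivan Brown: {age: 54, city: Paris}
  Liam Jackson: {age: 65, city: Sydney} <-- MATCH

Matches: ["Noah Harris", "Liam Jackson"]

["Noah Harris", "Liam Jackson"]


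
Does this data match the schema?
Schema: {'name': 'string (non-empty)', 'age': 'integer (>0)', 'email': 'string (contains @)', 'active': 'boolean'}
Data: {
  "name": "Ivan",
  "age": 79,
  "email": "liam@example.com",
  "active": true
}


Validating each field against schema:
  name: OK (non-empty string)
  age: OK (positive integer)
  email: OK (string with @)
  active: OK (boolean)

Result: VALID

VALID


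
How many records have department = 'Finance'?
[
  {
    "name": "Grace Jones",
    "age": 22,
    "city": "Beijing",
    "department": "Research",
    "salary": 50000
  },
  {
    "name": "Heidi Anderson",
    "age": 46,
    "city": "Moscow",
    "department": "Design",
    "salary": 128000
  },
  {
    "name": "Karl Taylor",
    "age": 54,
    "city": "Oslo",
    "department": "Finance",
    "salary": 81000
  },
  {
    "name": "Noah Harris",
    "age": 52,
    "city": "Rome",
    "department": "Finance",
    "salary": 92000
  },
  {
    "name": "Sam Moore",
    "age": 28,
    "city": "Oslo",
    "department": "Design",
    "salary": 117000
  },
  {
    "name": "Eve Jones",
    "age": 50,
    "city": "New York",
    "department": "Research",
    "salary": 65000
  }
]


Data: 6 records
Condition: department = 'Finance'

Checking each record:
  Grace Jones: Research
  Heidi Anderson: Design
  Karl Taylor: Finance MATCH
  Noah Harris: Finance MATCH
  Sam Moore: Design
  Eve Jones: Research

Count: 2

2


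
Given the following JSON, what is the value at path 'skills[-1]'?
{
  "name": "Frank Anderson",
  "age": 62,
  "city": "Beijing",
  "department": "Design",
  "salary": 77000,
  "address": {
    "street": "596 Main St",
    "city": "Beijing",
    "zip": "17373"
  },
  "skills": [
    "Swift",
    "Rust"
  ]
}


Query: skills[-1]
Path: skills -> last element
Value: Rust

Rust


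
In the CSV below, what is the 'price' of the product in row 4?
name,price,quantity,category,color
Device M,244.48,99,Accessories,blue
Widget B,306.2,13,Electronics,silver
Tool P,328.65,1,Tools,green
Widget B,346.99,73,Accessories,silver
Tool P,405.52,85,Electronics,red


Query: Row 4 ('Widget B'), column 'price'
Value: 346.99

346.99


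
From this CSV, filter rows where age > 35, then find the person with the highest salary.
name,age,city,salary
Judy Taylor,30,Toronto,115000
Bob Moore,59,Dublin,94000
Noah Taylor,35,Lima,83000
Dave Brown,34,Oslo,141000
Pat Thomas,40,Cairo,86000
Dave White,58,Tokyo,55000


Filter: age > 35
Sort by: salary (descending)

Filtered records (3):
  Bob Moore, age 59, salary $94000
  Pat Thomas, age 40, salary $86000
  Dave White, age 58, salary $55000

Highest salary: Bob Moore ($94000)

Bob Moore


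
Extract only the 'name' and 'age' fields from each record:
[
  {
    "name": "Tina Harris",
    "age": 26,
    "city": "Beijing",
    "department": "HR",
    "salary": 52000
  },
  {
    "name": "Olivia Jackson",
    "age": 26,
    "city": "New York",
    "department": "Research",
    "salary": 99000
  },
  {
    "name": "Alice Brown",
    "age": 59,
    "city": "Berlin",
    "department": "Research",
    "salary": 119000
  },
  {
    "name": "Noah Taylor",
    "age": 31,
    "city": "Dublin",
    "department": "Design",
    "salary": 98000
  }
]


Original: 4 records with fields: name, age, city, department, salary
Keep: ['name', 'age']
Drop: ['city', 'department', 'salary']
Result: 4 records, 2 fields each

[
  {
    "name": "Tina Harris",
    "age": 26
  },
  {
    "name": "Olivia Jackson",
    "age": 26
  },
  {
    "name": "Alice Brown",
    "age": 59
  },
  {
    "name": "Noah Taylor",
    "age": 31
  }
]
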